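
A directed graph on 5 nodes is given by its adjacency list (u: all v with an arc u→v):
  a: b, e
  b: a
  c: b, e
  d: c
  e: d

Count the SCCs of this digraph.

{a, b, c, d, e} are all mutually reachable — one SCC of size 5.
That gives 1 strongly connected component.

1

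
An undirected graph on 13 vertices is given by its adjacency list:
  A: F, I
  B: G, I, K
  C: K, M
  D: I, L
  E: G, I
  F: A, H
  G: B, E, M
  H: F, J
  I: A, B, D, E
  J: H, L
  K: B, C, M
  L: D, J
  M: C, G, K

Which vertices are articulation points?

Removing I increases the component count from 1 to 2, so I is a cut vertex.
By contrast removing K leaves 1 component; it is not a cut vertex. No other vertex is a cut vertex either.

I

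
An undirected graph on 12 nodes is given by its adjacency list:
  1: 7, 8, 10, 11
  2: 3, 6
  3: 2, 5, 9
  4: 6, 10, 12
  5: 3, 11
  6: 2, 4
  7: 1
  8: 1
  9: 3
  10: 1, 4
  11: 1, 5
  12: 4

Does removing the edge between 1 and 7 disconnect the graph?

Yes

Removing 1-7 leaves no path between 1 and 7: the component count goes from 1 to 2. So it is a bridge.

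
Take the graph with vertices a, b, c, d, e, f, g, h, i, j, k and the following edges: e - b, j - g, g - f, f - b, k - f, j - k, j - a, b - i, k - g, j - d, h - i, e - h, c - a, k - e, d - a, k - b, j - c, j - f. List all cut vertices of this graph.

j

Removing j increases the component count from 1 to 2, so j is a cut vertex.
By contrast removing f leaves 1 component; it is not a cut vertex. No other vertex is a cut vertex either.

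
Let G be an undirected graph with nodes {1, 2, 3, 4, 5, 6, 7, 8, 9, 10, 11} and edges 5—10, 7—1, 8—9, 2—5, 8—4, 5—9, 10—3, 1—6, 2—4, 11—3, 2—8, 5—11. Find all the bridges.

The edges on the cycle 5-11-3-10-5 are not bridges since each lies on that cycle.
But removing 7—1 disconnects 7 from 1; removing 1—6 disconnects 1 from 6 — these are bridges.

1-6, 1-7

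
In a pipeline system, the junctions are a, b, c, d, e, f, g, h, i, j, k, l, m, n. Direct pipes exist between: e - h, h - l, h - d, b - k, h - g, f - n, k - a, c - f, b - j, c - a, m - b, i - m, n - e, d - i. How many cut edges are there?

The edges on the cycle c-f-n-e-h-d-i-m-b-k-a-c are not bridges since each lies on that cycle.
But removing l - h disconnects l from h; removing b - j disconnects b from j; removing h - g disconnects h from g — these are bridges.
That makes 3 bridges.

3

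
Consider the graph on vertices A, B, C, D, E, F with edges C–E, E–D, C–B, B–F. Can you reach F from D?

From D we can reach B, C, D, E, F, which includes F.

Yes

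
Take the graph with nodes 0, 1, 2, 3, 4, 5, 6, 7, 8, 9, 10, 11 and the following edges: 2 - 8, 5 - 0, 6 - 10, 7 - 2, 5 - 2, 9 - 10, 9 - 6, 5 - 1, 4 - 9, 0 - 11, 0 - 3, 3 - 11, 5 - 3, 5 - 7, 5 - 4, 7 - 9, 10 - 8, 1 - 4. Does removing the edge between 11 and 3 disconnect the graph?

After removing 11 - 3, the path 11-0-3 still connects them, so the edge is not a bridge.

No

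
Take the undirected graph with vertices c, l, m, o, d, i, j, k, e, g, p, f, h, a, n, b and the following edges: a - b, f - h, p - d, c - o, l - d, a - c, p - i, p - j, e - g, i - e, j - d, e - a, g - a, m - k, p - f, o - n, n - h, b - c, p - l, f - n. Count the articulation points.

1

Removing p increases the component count from 2 to 3, so p is a cut vertex.
By contrast removing m leaves 2 components; it is not a cut vertex. No other vertex is a cut vertex either.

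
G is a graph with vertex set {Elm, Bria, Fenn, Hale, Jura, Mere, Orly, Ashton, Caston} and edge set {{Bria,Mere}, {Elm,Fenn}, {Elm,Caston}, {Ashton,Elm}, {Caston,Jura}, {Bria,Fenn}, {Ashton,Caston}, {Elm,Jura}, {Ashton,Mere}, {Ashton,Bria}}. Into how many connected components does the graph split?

Orly is isolated — a component by itself.
Hale is isolated — a component by itself.
Starting from Elm we can reach Elm, Bria, Fenn, Jura, Mere, Ashton, Caston. That is one component of size 7.
Total: 3 components.

3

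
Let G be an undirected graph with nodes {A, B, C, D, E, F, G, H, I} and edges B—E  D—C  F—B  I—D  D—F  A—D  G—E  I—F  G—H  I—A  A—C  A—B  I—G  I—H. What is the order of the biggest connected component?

Starting from A we can reach A, B, C, D, E, F, G, H, I. That is one component of size 9.
The largest has 9 vertices.

9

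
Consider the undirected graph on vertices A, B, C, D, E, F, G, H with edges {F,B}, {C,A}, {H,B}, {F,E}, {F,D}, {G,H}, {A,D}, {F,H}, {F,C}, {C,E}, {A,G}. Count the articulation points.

Removing B, for instance, still leaves 1 component. No single vertex removal increases the component count — the graph has no articulation points.

0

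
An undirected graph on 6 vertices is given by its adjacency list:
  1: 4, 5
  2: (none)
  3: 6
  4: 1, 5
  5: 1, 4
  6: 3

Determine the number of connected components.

2 is isolated — a component by itself.
Starting from 3 we can reach 3, 6. That is one component of size 2.
Starting from 1 we can reach 1, 4, 5. That is one component of size 3.
Total: 3 components.

3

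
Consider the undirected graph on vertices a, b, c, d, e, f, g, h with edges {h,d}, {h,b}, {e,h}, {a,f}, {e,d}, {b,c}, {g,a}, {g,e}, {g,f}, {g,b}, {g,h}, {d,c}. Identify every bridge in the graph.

none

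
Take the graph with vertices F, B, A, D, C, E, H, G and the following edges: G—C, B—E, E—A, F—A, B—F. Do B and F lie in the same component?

Yes

From B we can reach A, B, E, F, which includes F.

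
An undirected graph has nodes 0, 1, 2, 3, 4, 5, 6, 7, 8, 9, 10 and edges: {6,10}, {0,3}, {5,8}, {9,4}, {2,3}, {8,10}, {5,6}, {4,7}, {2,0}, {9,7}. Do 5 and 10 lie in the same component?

Yes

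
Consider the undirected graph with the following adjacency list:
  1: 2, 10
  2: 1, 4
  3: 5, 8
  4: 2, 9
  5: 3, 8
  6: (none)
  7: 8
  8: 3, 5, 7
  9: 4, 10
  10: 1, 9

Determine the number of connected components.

6 is isolated — a component by itself.
Starting from 3 we can reach 3, 5, 7, 8. That is one component of size 4.
Starting from 1 we can reach 1, 2, 4, 9, 10. That is one component of size 5.
Total: 3 components.

3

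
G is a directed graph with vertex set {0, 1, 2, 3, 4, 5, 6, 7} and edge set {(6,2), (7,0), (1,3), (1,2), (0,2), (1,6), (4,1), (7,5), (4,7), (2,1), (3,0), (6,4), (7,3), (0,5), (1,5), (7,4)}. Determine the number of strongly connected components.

2

{0, 1, 2, 3, 4, 6, 7} are all mutually reachable — one SCC of size 7.
{5} is an SCC by itself.
That gives 2 strongly connected components.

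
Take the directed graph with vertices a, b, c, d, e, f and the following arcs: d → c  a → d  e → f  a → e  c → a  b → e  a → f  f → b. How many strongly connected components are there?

2

{b, e, f} are all mutually reachable — one SCC of size 3.
{a, c, d} are all mutually reachable — one SCC of size 3.
That gives 2 strongly connected components.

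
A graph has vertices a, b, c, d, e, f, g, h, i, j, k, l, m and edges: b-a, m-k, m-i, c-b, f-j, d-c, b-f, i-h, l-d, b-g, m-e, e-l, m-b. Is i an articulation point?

Yes

Deleting i raises the number of components from 1 to 2, so i is a cut vertex.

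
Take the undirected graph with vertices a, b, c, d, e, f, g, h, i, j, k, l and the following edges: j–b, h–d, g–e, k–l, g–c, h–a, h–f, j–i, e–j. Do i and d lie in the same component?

No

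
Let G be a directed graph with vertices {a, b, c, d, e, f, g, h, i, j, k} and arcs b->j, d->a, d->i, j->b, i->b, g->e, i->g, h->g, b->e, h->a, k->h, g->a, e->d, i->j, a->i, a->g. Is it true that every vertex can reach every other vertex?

No

There is no directed path from g to f, so the graph is not strongly connected.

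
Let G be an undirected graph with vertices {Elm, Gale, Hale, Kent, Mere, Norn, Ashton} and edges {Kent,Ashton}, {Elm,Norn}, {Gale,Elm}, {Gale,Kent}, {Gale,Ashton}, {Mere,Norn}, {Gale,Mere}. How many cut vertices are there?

1

Removing Gale increases the component count from 2 to 3, so Gale is a cut vertex.
By contrast removing Kent leaves 2 components; it is not a cut vertex. No other vertex is a cut vertex either.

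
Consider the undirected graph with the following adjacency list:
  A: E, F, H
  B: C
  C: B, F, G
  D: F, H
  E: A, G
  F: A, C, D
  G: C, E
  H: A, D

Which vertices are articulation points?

C

Removing C increases the component count from 1 to 2, so C is a cut vertex.
By contrast removing H leaves 1 component; it is not a cut vertex. No other vertex is a cut vertex either.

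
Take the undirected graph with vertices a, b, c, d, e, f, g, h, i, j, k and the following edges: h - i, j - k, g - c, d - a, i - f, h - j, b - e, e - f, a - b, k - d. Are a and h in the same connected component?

From a we can reach a, b, d, e, f, h, i, j, k, which includes h.

Yes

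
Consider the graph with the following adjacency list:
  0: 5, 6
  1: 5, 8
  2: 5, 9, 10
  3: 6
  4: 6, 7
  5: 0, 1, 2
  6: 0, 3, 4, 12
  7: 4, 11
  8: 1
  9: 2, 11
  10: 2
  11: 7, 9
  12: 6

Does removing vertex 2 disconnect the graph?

Yes

Deleting 2 raises the number of components from 1 to 2, so 2 is a cut vertex.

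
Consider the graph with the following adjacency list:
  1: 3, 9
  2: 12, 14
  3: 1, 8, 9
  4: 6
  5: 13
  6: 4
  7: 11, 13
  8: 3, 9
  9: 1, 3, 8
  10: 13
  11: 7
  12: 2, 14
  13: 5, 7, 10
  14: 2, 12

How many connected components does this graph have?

Starting from 4 we can reach 4, 6. That is one component of size 2.
Starting from 2 we can reach 2, 12, 14. That is one component of size 3.
Starting from 1 we can reach 1, 3, 8, 9. That is one component of size 4.
Starting from 5 we can reach 5, 7, 10, 11, 13. That is one component of size 5.
Total: 4 components.

4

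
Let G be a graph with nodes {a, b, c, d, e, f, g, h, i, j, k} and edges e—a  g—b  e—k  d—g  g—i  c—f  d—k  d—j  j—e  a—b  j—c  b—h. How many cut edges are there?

4

The edges on the cycle d-j-e-a-b-g-d are not bridges since each lies on that cycle.
But removing c—j disconnects c from j; removing h—b disconnects h from b; removing i—g disconnects i from g; removing c—f disconnects c from f — these are bridges.
That makes 4 bridges.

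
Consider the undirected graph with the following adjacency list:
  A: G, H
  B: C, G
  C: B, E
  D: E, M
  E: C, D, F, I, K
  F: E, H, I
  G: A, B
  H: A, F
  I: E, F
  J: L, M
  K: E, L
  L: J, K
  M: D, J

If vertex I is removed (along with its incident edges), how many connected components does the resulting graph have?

1

With I gone, the remaining components are: {A, B, C, D, E, F, G, H, J, K, L, M}.
That is 1 component.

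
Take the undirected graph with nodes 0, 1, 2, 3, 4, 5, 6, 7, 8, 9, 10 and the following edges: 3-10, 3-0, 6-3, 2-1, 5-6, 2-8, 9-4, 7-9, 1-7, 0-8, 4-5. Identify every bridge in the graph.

The edges on the cycle 2-1-7-9-4-5-6-3-0-8-2 are not bridges since each lies on that cycle.
But removing 10-3 disconnects 10 from 3 — this is a bridge.

10-3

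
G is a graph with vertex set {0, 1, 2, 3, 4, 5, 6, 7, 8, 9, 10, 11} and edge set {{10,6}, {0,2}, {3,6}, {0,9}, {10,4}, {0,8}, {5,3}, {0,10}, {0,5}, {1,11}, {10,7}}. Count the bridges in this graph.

6

The edges on the cycle 0-10-6-3-5-0 are not bridges since each lies on that cycle.
But removing 4—10 disconnects 4 from 10; removing 0—2 disconnects 0 from 2; removing 10—7 disconnects 10 from 7; removing 1—11 disconnects 1 from 11 — these are bridges.
In total 6 edges are bridges.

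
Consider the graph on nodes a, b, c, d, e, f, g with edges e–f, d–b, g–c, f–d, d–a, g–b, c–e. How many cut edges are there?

The edges on the cycle g-c-e-f-d-b-g are not bridges since each lies on that cycle.
But removing d–a disconnects d from a — this is a bridge.

1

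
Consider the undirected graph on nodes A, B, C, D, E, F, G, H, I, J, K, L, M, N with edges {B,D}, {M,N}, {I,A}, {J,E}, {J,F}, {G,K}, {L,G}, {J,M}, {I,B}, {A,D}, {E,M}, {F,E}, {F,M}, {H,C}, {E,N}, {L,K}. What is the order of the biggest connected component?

5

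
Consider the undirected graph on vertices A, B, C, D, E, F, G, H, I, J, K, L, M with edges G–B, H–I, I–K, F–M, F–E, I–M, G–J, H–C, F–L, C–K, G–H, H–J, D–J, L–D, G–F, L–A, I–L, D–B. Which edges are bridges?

The edges on the cycle G-F-L-D-B-G are not bridges since each lies on that cycle.
But removing E–F disconnects E from F; removing L–A disconnects L from A — these are bridges.

A-L, E-F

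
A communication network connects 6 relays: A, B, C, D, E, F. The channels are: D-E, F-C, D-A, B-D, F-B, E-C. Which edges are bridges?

The edges on the cycle F-B-D-E-C-F are not bridges since each lies on that cycle.
But removing D-A disconnects D from A — this is a bridge.

A-D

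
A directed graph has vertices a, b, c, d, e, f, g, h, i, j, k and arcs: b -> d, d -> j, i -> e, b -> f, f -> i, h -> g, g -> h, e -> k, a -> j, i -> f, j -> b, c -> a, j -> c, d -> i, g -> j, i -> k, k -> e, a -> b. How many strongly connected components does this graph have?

{a, b, c, d, j} are all mutually reachable — one SCC of size 5.
{e, k} are all mutually reachable — one SCC of size 2.
{g, h} are all mutually reachable — one SCC of size 2.
{f, i} are all mutually reachable — one SCC of size 2.
That gives 4 strongly connected components.

4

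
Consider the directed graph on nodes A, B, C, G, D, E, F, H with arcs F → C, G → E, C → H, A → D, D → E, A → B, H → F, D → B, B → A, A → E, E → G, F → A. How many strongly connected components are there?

3

{C, F, H} are all mutually reachable — one SCC of size 3.
{A, B, D} are all mutually reachable — one SCC of size 3.
{E, G} are all mutually reachable — one SCC of size 2.
That gives 3 strongly connected components.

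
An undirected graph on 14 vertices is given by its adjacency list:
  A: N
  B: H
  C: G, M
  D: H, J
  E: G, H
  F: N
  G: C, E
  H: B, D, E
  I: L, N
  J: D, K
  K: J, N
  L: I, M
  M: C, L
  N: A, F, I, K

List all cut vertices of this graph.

H, N

Removing H increases the component count from 1 to 2, so H is a cut vertex.
Removing N increases the component count from 1 to 3, so N is a cut vertex.
By contrast removing D leaves 1 component; it is not a cut vertex. No other vertex is a cut vertex either.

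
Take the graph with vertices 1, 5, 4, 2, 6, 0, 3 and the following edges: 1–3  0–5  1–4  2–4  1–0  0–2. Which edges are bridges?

0-5, 1-3

The edges on the cycle 1-0-2-4-1 are not bridges since each lies on that cycle.
But removing 0–5 disconnects 0 from 5; removing 1–3 disconnects 1 from 3 — these are bridges.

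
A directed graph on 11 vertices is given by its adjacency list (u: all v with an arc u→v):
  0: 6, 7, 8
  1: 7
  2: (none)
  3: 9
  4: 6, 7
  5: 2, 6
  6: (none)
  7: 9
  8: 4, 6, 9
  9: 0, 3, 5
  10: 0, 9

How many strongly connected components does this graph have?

{0, 3, 4, 7, 8, 9} are all mutually reachable — one SCC of size 6.
{5} is an SCC by itself.
{1} is an SCC by itself.
{10} is an SCC by itself.
{2} is an SCC by itself.
(and 1 more singleton SCC)
That gives 6 strongly connected components.

6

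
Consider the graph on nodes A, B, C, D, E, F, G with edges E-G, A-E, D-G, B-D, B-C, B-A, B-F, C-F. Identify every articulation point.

Removing B increases the component count from 1 to 2, so B is a cut vertex.
By contrast removing F leaves 1 component; it is not a cut vertex. No other vertex is a cut vertex either.

B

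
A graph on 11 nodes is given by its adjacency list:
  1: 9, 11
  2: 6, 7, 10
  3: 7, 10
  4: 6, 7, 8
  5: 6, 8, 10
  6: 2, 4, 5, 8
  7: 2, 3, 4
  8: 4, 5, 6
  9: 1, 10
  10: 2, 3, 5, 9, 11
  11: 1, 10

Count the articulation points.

Removing 10 increases the component count from 1 to 2, so 10 is a cut vertex.
By contrast removing 1 leaves 1 component; it is not a cut vertex. No other vertex is a cut vertex either.

1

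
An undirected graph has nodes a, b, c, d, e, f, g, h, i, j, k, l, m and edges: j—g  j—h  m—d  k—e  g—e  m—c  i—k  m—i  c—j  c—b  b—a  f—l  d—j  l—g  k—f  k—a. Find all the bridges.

The edges on the cycle m-i-k-f-l-g-j-d-m are not bridges since each lies on that cycle.
But removing j—h disconnects j from h — this is a bridge.

h-j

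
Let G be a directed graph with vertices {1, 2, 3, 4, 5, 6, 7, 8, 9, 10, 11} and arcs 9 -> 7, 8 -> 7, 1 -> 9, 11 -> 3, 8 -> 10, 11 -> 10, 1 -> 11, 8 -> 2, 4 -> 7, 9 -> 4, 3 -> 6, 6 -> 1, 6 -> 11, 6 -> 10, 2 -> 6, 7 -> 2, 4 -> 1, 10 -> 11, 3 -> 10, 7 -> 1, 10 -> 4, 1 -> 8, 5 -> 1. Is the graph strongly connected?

No

There is no directed path from 6 to 5, so the graph is not strongly connected.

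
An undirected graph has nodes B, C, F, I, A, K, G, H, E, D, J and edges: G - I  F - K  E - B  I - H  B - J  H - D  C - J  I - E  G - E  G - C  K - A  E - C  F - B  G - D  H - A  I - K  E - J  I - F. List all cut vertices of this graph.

none

Removing J, for instance, still leaves 1 component. No single vertex removal increases the component count — the graph has no articulation points.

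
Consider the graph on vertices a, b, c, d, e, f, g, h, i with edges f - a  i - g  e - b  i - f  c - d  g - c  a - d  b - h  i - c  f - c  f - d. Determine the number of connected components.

2

Starting from b we can reach b, e, h. That is one component of size 3.
Starting from a we can reach a, c, d, f, g, i. That is one component of size 6.
Total: 2 components.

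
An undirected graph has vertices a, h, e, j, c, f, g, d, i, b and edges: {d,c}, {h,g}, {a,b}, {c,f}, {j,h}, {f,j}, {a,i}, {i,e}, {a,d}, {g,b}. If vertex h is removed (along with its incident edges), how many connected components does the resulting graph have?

1

With h gone, the remaining components are: {a, b, c, d, e, f, g, i, j}.
That is 1 component.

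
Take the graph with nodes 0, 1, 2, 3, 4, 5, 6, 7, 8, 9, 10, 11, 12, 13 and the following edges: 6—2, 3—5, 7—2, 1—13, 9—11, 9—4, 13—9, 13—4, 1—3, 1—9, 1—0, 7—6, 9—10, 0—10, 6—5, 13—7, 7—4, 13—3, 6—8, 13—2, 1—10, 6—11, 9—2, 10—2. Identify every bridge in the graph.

6-8

The edges on the cycle 1-13-7-6-11-9-1 are not bridges since each lies on that cycle.
But removing 6—8 disconnects 6 from 8 — this is a bridge.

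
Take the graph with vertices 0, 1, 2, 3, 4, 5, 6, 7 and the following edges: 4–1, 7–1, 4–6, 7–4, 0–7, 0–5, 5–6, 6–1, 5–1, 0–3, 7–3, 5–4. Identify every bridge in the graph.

The edges on the cycle 0-7-1-5-0 are not bridges since each lies on that cycle.
Every edge lies on some cycle, so there are no bridges.

none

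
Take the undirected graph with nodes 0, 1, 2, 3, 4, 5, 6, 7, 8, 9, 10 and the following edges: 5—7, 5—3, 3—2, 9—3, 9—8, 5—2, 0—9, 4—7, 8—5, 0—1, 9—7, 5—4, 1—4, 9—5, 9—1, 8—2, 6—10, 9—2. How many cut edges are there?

The edges on the cycle 9-8-5-9 are not bridges since each lies on that cycle.
But removing 6—10 disconnects 6 from 10 — this is a bridge.

1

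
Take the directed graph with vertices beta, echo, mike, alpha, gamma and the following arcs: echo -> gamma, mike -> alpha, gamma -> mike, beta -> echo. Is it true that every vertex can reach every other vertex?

No

There is no directed path from alpha to beta, so the graph is not strongly connected.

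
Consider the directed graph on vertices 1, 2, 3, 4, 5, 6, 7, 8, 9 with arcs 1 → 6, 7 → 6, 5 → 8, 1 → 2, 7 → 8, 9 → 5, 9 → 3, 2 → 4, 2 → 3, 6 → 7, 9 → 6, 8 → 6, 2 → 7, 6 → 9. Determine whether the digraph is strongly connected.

No

There is no directed path from 9 to 4, so the graph is not strongly connected.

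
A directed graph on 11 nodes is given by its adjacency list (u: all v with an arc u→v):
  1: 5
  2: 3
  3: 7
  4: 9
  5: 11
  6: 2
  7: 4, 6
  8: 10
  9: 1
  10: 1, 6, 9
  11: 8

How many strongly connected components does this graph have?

1

{1, 2, 3, 4, 5, 6, 7, 8, 9, 10, 11} are all mutually reachable — one SCC of size 11.
That gives 1 strongly connected component.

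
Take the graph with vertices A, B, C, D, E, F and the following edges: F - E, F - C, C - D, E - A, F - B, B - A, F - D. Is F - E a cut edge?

After removing F - E, the path F-B-A-E still connects them, so the edge is not a bridge.

No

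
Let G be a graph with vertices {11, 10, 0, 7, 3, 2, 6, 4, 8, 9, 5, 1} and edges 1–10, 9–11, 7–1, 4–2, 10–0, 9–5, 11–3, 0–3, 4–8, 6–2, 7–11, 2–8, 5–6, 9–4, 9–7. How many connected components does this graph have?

1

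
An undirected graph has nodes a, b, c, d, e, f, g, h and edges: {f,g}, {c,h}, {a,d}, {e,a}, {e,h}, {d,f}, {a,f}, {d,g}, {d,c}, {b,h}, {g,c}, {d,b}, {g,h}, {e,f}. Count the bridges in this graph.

0

The edges on the cycle a-d-b-h-c-g-f-a are not bridges since each lies on that cycle.
Every edge lies on some cycle, so there are no bridges.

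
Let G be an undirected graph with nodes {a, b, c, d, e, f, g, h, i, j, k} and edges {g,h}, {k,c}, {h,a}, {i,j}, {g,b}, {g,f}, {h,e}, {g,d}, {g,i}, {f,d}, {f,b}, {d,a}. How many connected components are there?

2

Starting from c we can reach c, k. That is one component of size 2.
Starting from a we can reach a, b, d, e, f, g, h, i, j. That is one component of size 9.
Total: 2 components.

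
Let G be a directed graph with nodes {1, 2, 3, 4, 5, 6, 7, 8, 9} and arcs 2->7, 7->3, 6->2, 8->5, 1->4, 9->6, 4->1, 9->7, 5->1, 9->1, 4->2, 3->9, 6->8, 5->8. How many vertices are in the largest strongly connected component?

9

{1, 2, 3, 4, 5, 6, 7, 8, 9} are all mutually reachable — one SCC of size 9.
The largest has 9 vertices.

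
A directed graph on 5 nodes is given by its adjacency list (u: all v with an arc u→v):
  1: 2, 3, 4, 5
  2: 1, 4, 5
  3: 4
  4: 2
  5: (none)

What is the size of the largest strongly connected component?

{1, 2, 3, 4} are all mutually reachable — one SCC of size 4.
{5} is an SCC by itself.
The largest has 4 vertices.

4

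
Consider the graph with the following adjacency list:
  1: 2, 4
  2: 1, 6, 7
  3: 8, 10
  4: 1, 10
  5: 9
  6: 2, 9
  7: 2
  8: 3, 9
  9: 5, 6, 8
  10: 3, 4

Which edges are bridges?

The edges on the cycle 10-3-8-9-6-2-1-4-10 are not bridges since each lies on that cycle.
But removing 5-9 disconnects 5 from 9; removing 7-2 disconnects 7 from 2 — these are bridges.

2-7, 5-9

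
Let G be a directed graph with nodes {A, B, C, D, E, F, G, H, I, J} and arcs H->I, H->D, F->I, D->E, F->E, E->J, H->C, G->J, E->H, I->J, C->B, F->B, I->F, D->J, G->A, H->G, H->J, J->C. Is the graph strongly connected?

No

There is no directed path from G to D, so the graph is not strongly connected.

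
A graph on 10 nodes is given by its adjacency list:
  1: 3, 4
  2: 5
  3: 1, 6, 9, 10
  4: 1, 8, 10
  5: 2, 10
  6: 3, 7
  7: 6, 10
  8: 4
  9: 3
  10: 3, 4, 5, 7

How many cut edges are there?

4

The edges on the cycle 3-1-4-10-3 are not bridges since each lies on that cycle.
But removing 5-10 disconnects 5 from 10; removing 5-2 disconnects 5 from 2; removing 8-4 disconnects 8 from 4; removing 3-9 disconnects 3 from 9 — these are bridges.
That makes 4 bridges.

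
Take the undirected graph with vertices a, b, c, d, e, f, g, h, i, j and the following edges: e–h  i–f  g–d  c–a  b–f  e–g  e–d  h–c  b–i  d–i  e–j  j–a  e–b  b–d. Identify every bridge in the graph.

The edges on the cycle e-h-c-a-j-e are not bridges since each lies on that cycle.
Every edge lies on some cycle, so there are no bridges.

none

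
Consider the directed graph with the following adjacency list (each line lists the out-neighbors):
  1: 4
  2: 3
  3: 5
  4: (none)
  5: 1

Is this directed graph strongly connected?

No

There is no directed path from 3 to 2, so the graph is not strongly connected.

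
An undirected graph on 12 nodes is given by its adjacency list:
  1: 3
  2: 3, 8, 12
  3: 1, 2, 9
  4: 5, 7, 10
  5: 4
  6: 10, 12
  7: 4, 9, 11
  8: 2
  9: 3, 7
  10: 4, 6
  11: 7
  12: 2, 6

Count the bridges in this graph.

The edges on the cycle 7-4-10-6-12-2-3-9-7 are not bridges since each lies on that cycle.
But removing 5-4 disconnects 5 from 4; removing 8-2 disconnects 8 from 2; removing 1-3 disconnects 1 from 3; removing 7-11 disconnects 7 from 11 — these are bridges.
That makes 4 bridges.

4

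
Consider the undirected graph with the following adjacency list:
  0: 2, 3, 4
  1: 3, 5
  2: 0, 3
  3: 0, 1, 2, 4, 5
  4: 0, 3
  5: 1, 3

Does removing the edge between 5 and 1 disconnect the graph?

After removing 5-1, the path 5-3-1 still connects them, so the edge is not a bridge.

No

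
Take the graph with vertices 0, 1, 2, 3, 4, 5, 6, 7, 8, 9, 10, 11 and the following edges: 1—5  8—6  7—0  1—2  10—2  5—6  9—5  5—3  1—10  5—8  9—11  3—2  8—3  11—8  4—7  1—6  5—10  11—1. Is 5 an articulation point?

Deleting 5 leaves 2 components (was 2), so 5 is not a cut vertex.

No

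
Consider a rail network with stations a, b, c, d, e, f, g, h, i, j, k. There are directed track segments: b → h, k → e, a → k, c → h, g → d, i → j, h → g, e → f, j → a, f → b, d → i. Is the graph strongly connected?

There is no directed path from j to c, so the graph is not strongly connected.

No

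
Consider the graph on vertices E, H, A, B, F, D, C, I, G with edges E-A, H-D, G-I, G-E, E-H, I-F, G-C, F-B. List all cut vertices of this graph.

Removing E increases the component count from 1 to 3, so E is a cut vertex.
Removing F increases the component count from 1 to 2, so F is a cut vertex.
Removing G increases the component count from 1 to 3, so G is a cut vertex.
Likewise H, I are cut vertices.
By contrast removing A leaves 1 component; it is not a cut vertex. No other vertex is a cut vertex either.

E, F, G, H, I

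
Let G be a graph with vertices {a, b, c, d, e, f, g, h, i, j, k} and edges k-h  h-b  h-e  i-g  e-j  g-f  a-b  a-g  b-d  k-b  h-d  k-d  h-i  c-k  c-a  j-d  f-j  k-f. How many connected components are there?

1

Starting from a we can reach a, b, c, d, e, f, g, h, i, j, k. That is one component of size 11.
Total: 1 component.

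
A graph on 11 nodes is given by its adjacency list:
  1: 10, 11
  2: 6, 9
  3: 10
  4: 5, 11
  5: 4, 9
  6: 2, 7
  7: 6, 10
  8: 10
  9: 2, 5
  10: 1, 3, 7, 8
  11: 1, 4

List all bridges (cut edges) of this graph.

The edges on the cycle 1-11-4-5-9-2-6-7-10-1 are not bridges since each lies on that cycle.
But removing 10-3 disconnects 10 from 3; removing 10-8 disconnects 10 from 8 — these are bridges.

10-3, 10-8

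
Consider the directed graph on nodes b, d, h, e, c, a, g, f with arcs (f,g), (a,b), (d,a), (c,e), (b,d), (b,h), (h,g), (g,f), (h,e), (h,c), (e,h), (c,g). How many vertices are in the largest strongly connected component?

3

{a, b, d} are all mutually reachable — one SCC of size 3.
{c, e, h} are all mutually reachable — one SCC of size 3.
{f, g} are all mutually reachable — one SCC of size 2.
The largest has 3 vertices.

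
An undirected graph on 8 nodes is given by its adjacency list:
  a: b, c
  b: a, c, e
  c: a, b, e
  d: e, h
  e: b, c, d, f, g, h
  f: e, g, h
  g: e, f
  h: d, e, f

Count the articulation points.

1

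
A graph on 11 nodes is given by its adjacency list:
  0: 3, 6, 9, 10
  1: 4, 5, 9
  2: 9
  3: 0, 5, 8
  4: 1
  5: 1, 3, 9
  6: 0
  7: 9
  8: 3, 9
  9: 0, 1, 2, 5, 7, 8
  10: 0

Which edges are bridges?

The edges on the cycle 0-9-8-3-0 are not bridges since each lies on that cycle.
But removing 6-0 disconnects 6 from 0; removing 9-7 disconnects 9 from 7; removing 1-4 disconnects 1 from 4; removing 9-2 disconnects 9 from 2 — these are bridges.
In total 5 edges are bridges.

0-10, 0-6, 1-4, 2-9, 7-9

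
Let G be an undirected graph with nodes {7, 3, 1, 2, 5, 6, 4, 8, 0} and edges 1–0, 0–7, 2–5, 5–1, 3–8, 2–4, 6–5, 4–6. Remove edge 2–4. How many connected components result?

2

2 and 4 are still connected via 2-5-6-4, so the component count stays at 2.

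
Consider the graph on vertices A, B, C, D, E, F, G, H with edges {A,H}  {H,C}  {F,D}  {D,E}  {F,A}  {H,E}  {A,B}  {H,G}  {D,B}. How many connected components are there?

Starting from A we can reach A, B, C, D, E, F, G, H. That is one component of size 8.
Total: 1 component.

1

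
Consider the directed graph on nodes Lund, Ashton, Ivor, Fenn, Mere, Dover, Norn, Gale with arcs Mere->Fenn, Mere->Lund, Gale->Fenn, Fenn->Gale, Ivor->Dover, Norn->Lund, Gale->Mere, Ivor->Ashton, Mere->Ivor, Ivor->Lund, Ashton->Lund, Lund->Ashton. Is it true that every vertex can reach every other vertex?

There is no directed path from Gale to Norn, so the graph is not strongly connected.

No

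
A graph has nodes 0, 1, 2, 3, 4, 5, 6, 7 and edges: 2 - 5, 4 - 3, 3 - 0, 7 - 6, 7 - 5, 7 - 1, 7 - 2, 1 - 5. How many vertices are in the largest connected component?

Starting from 0 we can reach 0, 3, 4. That is one component of size 3.
Starting from 1 we can reach 1, 2, 5, 6, 7. That is one component of size 5.
The largest has 5 vertices.

5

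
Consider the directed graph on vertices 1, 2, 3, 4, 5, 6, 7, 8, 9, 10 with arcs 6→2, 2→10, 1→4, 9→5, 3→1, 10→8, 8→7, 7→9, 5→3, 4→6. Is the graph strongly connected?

Yes

From 7 we can reach every vertex (1, 2, 3, 4, 5, 6, 7, 8, 9, 10), and every vertex can reach 7 (1, 2, 3, 4, 5, 6, 7, 8, 9, 10). So the whole graph is one strongly connected component.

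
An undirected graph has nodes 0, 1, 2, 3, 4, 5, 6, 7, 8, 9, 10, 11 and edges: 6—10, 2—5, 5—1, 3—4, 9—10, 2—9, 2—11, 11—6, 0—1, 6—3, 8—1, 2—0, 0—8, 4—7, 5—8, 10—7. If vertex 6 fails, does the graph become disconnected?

Deleting 6 leaves 1 component (was 1) (its neighbors 3, 10, 11 remain connected to each other), so 6 is not a cut vertex.

No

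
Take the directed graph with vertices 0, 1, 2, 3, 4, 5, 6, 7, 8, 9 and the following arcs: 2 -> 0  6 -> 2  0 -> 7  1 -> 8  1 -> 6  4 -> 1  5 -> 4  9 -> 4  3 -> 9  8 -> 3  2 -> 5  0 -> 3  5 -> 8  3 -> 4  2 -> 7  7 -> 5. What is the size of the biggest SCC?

10

{0, 1, 2, 3, 4, 5, 6, 7, 8, 9} are all mutually reachable — one SCC of size 10.
The largest has 10 vertices.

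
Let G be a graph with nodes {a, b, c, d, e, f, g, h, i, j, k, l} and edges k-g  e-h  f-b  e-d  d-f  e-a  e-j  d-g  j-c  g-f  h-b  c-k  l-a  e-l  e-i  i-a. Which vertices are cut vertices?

e

Removing e increases the component count from 1 to 2, so e is a cut vertex.
By contrast removing d leaves 1 component; it is not a cut vertex. No other vertex is a cut vertex either.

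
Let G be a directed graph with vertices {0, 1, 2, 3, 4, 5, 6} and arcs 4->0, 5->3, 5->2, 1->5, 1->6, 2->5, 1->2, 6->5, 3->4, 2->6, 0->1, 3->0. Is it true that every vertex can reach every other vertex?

Yes

From 6 we can reach every vertex (0, 1, 2, 3, 4, 5, 6), and every vertex can reach 6 (0, 1, 2, 3, 4, 5, 6). So the whole graph is one strongly connected component.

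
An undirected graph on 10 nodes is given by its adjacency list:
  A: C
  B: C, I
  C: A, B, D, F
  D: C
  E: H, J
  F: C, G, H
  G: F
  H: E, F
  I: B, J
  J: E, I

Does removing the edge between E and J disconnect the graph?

After removing E-J, the path E-H-F-C-B-I-J still connects them, so the edge is not a bridge.

No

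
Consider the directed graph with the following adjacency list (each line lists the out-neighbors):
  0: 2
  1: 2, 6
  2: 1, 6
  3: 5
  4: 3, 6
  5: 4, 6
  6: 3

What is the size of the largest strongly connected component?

{3, 4, 5, 6} are all mutually reachable — one SCC of size 4.
{1, 2} are all mutually reachable — one SCC of size 2.
{0} is an SCC by itself.
The largest has 4 vertices.

4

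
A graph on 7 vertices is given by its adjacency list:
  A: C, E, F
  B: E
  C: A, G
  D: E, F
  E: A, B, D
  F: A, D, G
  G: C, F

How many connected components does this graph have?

Starting from A we can reach A, B, C, D, E, F, G. That is one component of size 7.
Total: 1 component.

1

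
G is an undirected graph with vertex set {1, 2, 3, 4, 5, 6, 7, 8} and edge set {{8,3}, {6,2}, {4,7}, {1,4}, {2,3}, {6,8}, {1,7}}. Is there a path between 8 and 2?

From 8 we can reach 2, 3, 6, 8, which includes 2.

Yes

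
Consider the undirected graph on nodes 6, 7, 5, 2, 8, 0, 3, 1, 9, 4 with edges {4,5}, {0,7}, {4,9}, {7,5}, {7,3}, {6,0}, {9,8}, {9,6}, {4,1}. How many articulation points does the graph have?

Removing 4 increases the component count from 2 to 3, so 4 is a cut vertex.
Removing 7 increases the component count from 2 to 3, so 7 is a cut vertex.
Removing 9 increases the component count from 2 to 3, so 9 is a cut vertex.
By contrast removing 1 leaves 2 components; it is not a cut vertex. No other vertex is a cut vertex either.

3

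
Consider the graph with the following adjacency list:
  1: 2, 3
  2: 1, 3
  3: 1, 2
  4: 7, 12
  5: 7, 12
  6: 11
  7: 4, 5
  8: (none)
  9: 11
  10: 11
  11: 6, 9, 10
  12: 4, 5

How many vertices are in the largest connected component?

8 is isolated — a component by itself.
Starting from 1 we can reach 1, 2, 3. That is one component of size 3.
Starting from 4 we can reach 4, 5, 7, 12. That is one component of size 4.
Starting from 6 we can reach 6, 9, 10, 11. That is one component of size 4.
The largest has 4 vertices.

4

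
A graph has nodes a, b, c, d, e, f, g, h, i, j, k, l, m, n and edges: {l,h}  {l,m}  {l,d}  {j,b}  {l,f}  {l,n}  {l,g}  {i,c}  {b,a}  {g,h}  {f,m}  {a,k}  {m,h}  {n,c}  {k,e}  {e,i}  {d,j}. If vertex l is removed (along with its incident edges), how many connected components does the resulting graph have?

With l gone, the remaining components are: {f, g, h, m}; {a, b, c, d, e, i, j, k, n}.
That is 2 components.

2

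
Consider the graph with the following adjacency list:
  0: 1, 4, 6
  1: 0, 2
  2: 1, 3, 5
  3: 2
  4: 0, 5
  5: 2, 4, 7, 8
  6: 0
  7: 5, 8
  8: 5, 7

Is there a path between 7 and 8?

From 7 we can reach 0, 1, 2, 3, 4, 5, 6, 7, 8, which includes 8.

Yes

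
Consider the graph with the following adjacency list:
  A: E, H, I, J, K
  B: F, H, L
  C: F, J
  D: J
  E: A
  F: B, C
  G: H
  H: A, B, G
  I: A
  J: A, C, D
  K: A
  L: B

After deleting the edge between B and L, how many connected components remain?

Before removal there is 1 component.
B-L is a bridge — removing it separates B's side from L's side.
After removal: 2 components.

2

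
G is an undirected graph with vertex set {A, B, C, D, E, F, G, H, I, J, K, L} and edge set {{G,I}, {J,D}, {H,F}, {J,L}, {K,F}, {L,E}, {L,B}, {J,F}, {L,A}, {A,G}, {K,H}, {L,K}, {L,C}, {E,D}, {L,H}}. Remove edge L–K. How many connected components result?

1

L and K are still connected via L-H-K, so the component count stays at 1.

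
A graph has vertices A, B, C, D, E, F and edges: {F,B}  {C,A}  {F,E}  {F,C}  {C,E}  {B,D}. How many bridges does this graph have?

3

The edges on the cycle F-C-E-F are not bridges since each lies on that cycle.
But removing C–A disconnects C from A; removing D–B disconnects D from B; removing F–B disconnects F from B — these are bridges.
That makes 3 bridges.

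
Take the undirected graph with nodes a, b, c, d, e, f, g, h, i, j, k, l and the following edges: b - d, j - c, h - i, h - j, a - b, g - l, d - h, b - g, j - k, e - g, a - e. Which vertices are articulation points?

Removing b increases the component count from 2 to 3, so b is a cut vertex.
Removing d increases the component count from 2 to 3, so d is a cut vertex.
Removing g increases the component count from 2 to 3, so g is a cut vertex.
Likewise h, j are cut vertices.
By contrast removing a leaves 2 components; it is not a cut vertex. No other vertex is a cut vertex either.

b, d, g, h, j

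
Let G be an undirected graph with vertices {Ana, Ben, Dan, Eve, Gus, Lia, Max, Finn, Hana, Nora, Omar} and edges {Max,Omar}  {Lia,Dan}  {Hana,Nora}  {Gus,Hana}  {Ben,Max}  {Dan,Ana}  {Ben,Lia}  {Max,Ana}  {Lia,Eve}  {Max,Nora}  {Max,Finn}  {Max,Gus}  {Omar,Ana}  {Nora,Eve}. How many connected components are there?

Starting from Ana we can reach Ana, Ben, Dan, Eve, Gus, Lia, Max, Finn, Hana, Nora, Omar. That is one component of size 11.
Total: 1 component.

1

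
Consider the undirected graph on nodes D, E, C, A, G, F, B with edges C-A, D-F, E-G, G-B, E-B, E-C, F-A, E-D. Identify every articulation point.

E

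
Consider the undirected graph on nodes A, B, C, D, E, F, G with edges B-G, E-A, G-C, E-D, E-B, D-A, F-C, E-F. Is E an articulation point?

Deleting E raises the number of components from 1 to 2, so E is a cut vertex.

Yes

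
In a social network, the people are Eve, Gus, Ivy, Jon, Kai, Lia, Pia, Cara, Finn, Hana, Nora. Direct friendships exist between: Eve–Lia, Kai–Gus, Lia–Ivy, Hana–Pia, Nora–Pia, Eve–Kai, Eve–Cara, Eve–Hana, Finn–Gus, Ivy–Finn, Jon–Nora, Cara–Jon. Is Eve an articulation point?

Deleting Eve raises the number of components from 1 to 2, so Eve is a cut vertex.

Yes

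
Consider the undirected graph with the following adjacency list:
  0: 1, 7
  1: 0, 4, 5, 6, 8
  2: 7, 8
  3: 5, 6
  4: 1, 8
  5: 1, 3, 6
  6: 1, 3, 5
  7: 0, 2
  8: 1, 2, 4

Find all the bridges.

The edges on the cycle 1-6-3-5-1 are not bridges since each lies on that cycle.
Every edge lies on some cycle, so there are no bridges.

none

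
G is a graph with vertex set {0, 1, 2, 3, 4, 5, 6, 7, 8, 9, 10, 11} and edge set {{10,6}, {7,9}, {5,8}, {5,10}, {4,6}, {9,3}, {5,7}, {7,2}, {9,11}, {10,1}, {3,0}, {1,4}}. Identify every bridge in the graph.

0-3, 10-5, 11-9, 2-7, 3-9, 5-7, 5-8, 7-9

The edges on the cycle 10-1-4-6-10 are not bridges since each lies on that cycle.
But removing 7 - 2 disconnects 7 from 2; removing 11 - 9 disconnects 11 from 9; removing 5 - 7 disconnects 5 from 7; removing 10 - 5 disconnects 10 from 5 — these are bridges.
In total 8 edges are bridges.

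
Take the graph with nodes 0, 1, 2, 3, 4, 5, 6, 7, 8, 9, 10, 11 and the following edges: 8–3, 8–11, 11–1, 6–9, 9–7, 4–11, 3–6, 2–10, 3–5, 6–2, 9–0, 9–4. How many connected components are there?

Starting from 0 we can reach 0, 1, 2, 3, 4, 5, 6, 7, 8, 9, 10, 11. That is one component of size 12.
Total: 1 component.

1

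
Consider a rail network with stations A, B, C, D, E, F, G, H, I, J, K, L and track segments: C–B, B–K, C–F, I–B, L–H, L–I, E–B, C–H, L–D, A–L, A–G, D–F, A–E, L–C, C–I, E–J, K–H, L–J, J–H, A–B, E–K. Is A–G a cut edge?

Removing A–G leaves no path between A and G: the component count goes from 1 to 2. So it is a bridge.

Yes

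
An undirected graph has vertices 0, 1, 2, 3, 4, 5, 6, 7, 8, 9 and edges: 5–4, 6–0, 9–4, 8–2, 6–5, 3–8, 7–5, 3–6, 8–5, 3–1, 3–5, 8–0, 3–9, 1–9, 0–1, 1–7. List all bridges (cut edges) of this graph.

2-8

The edges on the cycle 3-8-0-6-3 are not bridges since each lies on that cycle.
But removing 8–2 disconnects 8 from 2 — this is a bridge.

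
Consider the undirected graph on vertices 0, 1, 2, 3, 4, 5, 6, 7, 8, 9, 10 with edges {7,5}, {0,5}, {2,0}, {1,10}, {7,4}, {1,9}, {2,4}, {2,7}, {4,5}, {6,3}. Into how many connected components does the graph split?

4

8 is isolated — a component by itself.
Starting from 3 we can reach 3, 6. That is one component of size 2.
Starting from 1 we can reach 1, 9, 10. That is one component of size 3.
Starting from 0 we can reach 0, 2, 4, 5, 7. That is one component of size 5.
Total: 4 components.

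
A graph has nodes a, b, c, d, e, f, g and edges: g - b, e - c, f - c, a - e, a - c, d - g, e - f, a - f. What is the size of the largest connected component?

Starting from b we can reach b, d, g. That is one component of size 3.
Starting from a we can reach a, c, e, f. That is one component of size 4.
The largest has 4 vertices.

4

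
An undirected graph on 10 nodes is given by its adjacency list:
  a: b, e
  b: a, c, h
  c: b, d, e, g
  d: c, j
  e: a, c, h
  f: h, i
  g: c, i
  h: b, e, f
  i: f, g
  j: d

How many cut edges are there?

2

The edges on the cycle b-c-g-i-f-h-b are not bridges since each lies on that cycle.
But removing j-d disconnects j from d; removing c-d disconnects c from d — these are bridges.
That makes 2 bridges.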